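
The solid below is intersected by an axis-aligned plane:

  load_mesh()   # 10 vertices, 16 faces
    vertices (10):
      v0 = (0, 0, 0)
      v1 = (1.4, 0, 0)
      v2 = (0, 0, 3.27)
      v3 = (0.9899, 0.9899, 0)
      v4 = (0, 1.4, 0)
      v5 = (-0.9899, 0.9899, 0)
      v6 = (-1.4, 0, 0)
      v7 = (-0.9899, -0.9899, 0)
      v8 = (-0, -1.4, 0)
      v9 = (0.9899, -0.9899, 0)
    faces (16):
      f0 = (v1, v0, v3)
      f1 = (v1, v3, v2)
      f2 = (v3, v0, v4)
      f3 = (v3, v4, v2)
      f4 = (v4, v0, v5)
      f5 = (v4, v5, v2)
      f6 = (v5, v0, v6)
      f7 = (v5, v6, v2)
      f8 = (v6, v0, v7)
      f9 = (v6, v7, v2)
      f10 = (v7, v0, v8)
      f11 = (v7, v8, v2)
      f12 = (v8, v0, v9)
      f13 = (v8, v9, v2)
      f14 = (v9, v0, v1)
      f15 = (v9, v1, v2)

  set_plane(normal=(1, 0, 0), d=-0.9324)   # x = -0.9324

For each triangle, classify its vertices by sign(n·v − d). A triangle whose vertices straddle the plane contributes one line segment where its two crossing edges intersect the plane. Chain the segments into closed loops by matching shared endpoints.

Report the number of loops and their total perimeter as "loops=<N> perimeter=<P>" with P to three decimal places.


Straddling triangles (8 of 16):
  (v4,v0,v5) [++-] → (-0.9324, 0.9324, 0)–(-0.9324, 1.01372, 0)  len=0.0813
  (v4,v5,v2) [+-+] → (-0.9324, 1.01372, 0)–(-0.9324, 0.9324, 0.189943)  len=0.2066
  (v5,v0,v6) [-+-] → (-0.9324, 0.9324, 0)–(-0.9324, 0, 0)  len=0.9324
  (v5,v6,v2) [--+] → (-0.9324, 0, 1.09218)–(-0.9324, 0.9324, 0.189943)  len=1.2975
  (v6,v0,v7) [-+-] → (-0.9324, 0, 0)–(-0.9324, -0.9324, 0)  len=0.9324
  (v6,v7,v2) [--+] → (-0.9324, -0.9324, 0.189943)–(-0.9324, 0, 1.09218)  len=1.2975
  (v7,v0,v8) [-++] → (-0.9324, -0.9324, 0)–(-0.9324, -1.01372, 0)  len=0.0813
  (v7,v8,v2) [-++] → (-0.9324, -1.01372, 0)–(-0.9324, -0.9324, 0.189943)  len=0.2066

Chained into 1 loop(s):
  loop 1: 8 segments, perimeter = 5.0356
Total perimeter = 5.036

loops=1 perimeter=5.036


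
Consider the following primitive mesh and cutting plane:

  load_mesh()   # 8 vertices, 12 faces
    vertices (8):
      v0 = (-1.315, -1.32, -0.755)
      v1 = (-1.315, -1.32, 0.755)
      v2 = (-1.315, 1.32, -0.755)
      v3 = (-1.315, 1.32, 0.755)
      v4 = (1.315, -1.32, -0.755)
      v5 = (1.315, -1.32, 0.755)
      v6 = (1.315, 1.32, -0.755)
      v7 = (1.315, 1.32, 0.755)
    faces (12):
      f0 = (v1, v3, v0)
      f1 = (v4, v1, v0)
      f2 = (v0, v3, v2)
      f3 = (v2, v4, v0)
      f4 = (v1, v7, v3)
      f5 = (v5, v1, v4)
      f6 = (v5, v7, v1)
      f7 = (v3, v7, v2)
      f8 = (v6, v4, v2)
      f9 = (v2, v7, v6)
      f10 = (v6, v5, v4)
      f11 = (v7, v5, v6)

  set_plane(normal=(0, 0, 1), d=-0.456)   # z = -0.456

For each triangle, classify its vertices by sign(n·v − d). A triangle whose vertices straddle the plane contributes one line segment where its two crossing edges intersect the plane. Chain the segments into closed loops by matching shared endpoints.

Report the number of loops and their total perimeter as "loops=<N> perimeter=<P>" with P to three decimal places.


Straddling triangles (8 of 12):
  (v1,v3,v0) [++-] → (-1.315, -0.797245, -0.456)–(-1.315, -1.32, -0.456)  len=0.5228
  (v4,v1,v0) [-+-] → (0.794225, -1.32, -0.456)–(-1.315, -1.32, -0.456)  len=2.1092
  (v0,v3,v2) [-+-] → (-1.315, -0.797245, -0.456)–(-1.315, 1.32, -0.456)  len=2.1172
  (v5,v1,v4) [++-] → (0.794225, -1.32, -0.456)–(1.315, -1.32, -0.456)  len=0.5208
  (v3,v7,v2) [++-] → (-0.794225, 1.32, -0.456)–(-1.315, 1.32, -0.456)  len=0.5208
  (v2,v7,v6) [-+-] → (-0.794225, 1.32, -0.456)–(1.315, 1.32, -0.456)  len=2.1092
  (v6,v5,v4) [-+-] → (1.315, 0.797245, -0.456)–(1.315, -1.32, -0.456)  len=2.1172
  (v7,v5,v6) [++-] → (1.315, 0.797245, -0.456)–(1.315, 1.32, -0.456)  len=0.5228

Chained into 1 loop(s):
  loop 1: 8 segments, perimeter = 10.5400
Total perimeter = 10.540

loops=1 perimeter=10.540


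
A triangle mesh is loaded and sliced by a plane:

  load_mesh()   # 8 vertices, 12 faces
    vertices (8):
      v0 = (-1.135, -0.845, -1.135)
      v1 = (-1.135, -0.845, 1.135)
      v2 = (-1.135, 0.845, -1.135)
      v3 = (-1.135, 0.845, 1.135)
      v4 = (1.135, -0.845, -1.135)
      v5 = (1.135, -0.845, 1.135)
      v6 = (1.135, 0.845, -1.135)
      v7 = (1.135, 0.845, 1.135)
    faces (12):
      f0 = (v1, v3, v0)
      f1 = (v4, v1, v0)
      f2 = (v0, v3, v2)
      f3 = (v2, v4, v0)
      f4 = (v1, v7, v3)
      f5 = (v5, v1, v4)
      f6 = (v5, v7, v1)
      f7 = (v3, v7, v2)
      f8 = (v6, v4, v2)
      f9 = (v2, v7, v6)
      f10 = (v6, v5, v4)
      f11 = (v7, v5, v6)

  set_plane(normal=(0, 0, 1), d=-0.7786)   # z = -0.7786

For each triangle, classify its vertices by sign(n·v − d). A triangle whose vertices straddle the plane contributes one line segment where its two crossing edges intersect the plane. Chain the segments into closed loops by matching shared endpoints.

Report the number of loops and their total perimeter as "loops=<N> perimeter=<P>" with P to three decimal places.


Straddling triangles (8 of 12):
  (v1,v3,v0) [++-] → (-1.135, -0.579663, -0.7786)–(-1.135, -0.845, -0.7786)  len=0.2653
  (v4,v1,v0) [-+-] → (0.7786, -0.845, -0.7786)–(-1.135, -0.845, -0.7786)  len=1.9136
  (v0,v3,v2) [-+-] → (-1.135, -0.579663, -0.7786)–(-1.135, 0.845, -0.7786)  len=1.4247
  (v5,v1,v4) [++-] → (0.7786, -0.845, -0.7786)–(1.135, -0.845, -0.7786)  len=0.3564
  (v3,v7,v2) [++-] → (-0.7786, 0.845, -0.7786)–(-1.135, 0.845, -0.7786)  len=0.3564
  (v2,v7,v6) [-+-] → (-0.7786, 0.845, -0.7786)–(1.135, 0.845, -0.7786)  len=1.9136
  (v6,v5,v4) [-+-] → (1.135, 0.579663, -0.7786)–(1.135, -0.845, -0.7786)  len=1.4247
  (v7,v5,v6) [++-] → (1.135, 0.579663, -0.7786)–(1.135, 0.845, -0.7786)  len=0.2653

Chained into 1 loop(s):
  loop 1: 8 segments, perimeter = 7.9200
Total perimeter = 7.920

loops=1 perimeter=7.920


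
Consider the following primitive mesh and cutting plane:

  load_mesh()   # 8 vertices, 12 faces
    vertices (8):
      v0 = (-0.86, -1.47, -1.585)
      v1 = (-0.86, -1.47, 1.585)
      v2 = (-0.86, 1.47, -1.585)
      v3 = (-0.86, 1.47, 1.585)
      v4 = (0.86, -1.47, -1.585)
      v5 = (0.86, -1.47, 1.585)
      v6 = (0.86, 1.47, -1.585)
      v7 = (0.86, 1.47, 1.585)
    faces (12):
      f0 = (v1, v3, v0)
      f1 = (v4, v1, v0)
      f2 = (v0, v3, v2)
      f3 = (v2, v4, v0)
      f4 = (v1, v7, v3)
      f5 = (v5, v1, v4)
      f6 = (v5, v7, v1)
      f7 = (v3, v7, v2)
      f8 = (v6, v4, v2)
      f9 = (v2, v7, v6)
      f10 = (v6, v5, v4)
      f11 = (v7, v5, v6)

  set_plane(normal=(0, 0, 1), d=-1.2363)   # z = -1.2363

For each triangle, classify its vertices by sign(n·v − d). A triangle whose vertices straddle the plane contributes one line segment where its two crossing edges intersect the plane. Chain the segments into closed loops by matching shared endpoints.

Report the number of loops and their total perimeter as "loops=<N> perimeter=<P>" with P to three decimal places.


loops=1 perimeter=9.320

Straddling triangles (8 of 12):
  (v1,v3,v0) [++-] → (-0.86, -1.1466, -1.2363)–(-0.86, -1.47, -1.2363)  len=0.3234
  (v4,v1,v0) [-+-] → (0.6708, -1.47, -1.2363)–(-0.86, -1.47, -1.2363)  len=1.5308
  (v0,v3,v2) [-+-] → (-0.86, -1.1466, -1.2363)–(-0.86, 1.47, -1.2363)  len=2.6166
  (v5,v1,v4) [++-] → (0.6708, -1.47, -1.2363)–(0.86, -1.47, -1.2363)  len=0.1892
  (v3,v7,v2) [++-] → (-0.6708, 1.47, -1.2363)–(-0.86, 1.47, -1.2363)  len=0.1892
  (v2,v7,v6) [-+-] → (-0.6708, 1.47, -1.2363)–(0.86, 1.47, -1.2363)  len=1.5308
  (v6,v5,v4) [-+-] → (0.86, 1.1466, -1.2363)–(0.86, -1.47, -1.2363)  len=2.6166
  (v7,v5,v6) [++-] → (0.86, 1.1466, -1.2363)–(0.86, 1.47, -1.2363)  len=0.3234

Chained into 1 loop(s):
  loop 1: 8 segments, perimeter = 9.3200
Total perimeter = 9.320


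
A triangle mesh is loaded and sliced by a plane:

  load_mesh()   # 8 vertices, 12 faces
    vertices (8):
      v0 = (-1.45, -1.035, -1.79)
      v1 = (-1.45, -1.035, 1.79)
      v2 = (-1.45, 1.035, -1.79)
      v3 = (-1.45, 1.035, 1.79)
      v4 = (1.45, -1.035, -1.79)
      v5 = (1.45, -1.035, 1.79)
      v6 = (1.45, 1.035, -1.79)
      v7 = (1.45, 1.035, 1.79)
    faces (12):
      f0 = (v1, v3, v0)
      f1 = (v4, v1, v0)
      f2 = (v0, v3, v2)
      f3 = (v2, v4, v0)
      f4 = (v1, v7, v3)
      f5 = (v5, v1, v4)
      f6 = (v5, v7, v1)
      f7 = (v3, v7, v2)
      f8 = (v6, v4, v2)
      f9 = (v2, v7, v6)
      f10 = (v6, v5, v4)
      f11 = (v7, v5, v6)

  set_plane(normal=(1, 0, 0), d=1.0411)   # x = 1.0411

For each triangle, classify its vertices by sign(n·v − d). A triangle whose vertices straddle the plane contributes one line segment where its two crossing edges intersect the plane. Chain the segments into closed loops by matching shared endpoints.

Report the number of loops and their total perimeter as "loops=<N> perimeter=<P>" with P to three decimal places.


loops=1 perimeter=11.300

Straddling triangles (8 of 12):
  (v4,v1,v0) [+--] → (1.0411, -1.035, -1.28522)–(1.0411, -1.035, -1.79)  len=0.5048
  (v2,v4,v0) [-+-] → (1.0411, -0.74313, -1.79)–(1.0411, -1.035, -1.79)  len=0.2919
  (v1,v7,v3) [-+-] → (1.0411, 0.74313, 1.79)–(1.0411, 1.035, 1.79)  len=0.2919
  (v5,v1,v4) [+-+] → (1.0411, -1.035, 1.79)–(1.0411, -1.035, -1.28522)  len=3.0752
  (v5,v7,v1) [++-] → (1.0411, 0.74313, 1.79)–(1.0411, -1.035, 1.79)  len=1.7781
  (v3,v7,v2) [-+-] → (1.0411, 1.035, 1.79)–(1.0411, 1.035, 1.28522)  len=0.5048
  (v6,v4,v2) [++-] → (1.0411, -0.74313, -1.79)–(1.0411, 1.035, -1.79)  len=1.7781
  (v2,v7,v6) [-++] → (1.0411, 1.035, 1.28522)–(1.0411, 1.035, -1.79)  len=3.0752

Chained into 1 loop(s):
  loop 1: 8 segments, perimeter = 11.3000
Total perimeter = 11.300


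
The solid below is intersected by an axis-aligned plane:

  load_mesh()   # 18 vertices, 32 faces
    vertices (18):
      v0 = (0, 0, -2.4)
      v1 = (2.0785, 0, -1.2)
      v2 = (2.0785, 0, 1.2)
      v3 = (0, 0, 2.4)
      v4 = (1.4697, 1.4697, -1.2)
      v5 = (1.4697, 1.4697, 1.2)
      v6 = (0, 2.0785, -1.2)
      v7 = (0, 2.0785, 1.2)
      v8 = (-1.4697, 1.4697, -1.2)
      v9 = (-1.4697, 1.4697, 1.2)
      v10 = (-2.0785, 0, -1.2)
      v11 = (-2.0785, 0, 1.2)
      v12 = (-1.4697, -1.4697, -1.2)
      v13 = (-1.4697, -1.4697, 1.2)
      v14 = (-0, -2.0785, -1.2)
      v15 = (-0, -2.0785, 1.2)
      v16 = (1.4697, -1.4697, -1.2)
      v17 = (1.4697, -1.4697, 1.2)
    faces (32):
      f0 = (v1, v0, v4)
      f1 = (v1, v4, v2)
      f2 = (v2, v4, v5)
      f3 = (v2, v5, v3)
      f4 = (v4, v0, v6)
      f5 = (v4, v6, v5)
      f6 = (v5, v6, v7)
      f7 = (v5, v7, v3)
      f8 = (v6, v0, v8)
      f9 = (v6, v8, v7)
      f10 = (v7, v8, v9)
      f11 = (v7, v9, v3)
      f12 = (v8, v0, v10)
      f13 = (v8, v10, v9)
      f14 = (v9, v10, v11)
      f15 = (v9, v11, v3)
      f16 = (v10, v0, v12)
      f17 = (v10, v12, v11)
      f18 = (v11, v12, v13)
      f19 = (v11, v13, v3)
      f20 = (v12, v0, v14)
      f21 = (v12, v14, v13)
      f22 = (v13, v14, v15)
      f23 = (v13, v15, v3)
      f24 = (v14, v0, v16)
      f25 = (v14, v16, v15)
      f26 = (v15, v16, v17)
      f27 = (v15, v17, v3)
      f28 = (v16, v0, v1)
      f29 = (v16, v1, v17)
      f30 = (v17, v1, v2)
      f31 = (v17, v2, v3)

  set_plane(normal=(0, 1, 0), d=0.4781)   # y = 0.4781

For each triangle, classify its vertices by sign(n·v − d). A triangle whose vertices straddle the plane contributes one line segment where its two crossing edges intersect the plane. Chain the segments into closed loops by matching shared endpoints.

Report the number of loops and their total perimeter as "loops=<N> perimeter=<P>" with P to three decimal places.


Straddling triangles (12 of 32):
  (v1,v0,v4) [--+] → (0.4781, 0.4781, -2.00963)–(1.88045, 0.4781, -1.2)  len=1.6193
  (v1,v4,v2) [-+-] → (1.88045, 0.4781, -1.2)–(1.88045, 0.4781, 0.419269)  len=1.6193
  (v2,v4,v5) [-++] → (1.88045, 0.4781, 0.419269)–(1.88045, 0.4781, 1.2)  len=0.7807
  (v2,v5,v3) [-+-] → (1.88045, 0.4781, 1.2)–(0.4781, 0.4781, 2.00963)  len=1.6193
  (v4,v0,v6) [+-+] → (0.4781, 0.4781, -2.00963)–(0, 0.4781, -2.12397)  len=0.4916
  (v5,v7,v3) [++-] → (0, 0.4781, 2.12397)–(0.4781, 0.4781, 2.00963)  len=0.4916
  (v6,v0,v8) [+-+] → (0, 0.4781, -2.12397)–(-0.4781, 0.4781, -2.00963)  len=0.4916
  (v7,v9,v3) [++-] → (-0.4781, 0.4781, 2.00963)–(0, 0.4781, 2.12397)  len=0.4916
  (v8,v0,v10) [+--] → (-0.4781, 0.4781, -2.00963)–(-1.88045, 0.4781, -1.2)  len=1.6193
  (v8,v10,v9) [+-+] → (-1.88045, 0.4781, -1.2)–(-1.88045, 0.4781, -0.419269)  len=0.7807
  (v9,v10,v11) [+--] → (-1.88045, 0.4781, -0.419269)–(-1.88045, 0.4781, 1.2)  len=1.6193
  (v9,v11,v3) [+--] → (-1.88045, 0.4781, 1.2)–(-0.4781, 0.4781, 2.00963)  len=1.6193

Chained into 1 loop(s):
  loop 1: 12 segments, perimeter = 13.2435
Total perimeter = 13.243

loops=1 perimeter=13.243


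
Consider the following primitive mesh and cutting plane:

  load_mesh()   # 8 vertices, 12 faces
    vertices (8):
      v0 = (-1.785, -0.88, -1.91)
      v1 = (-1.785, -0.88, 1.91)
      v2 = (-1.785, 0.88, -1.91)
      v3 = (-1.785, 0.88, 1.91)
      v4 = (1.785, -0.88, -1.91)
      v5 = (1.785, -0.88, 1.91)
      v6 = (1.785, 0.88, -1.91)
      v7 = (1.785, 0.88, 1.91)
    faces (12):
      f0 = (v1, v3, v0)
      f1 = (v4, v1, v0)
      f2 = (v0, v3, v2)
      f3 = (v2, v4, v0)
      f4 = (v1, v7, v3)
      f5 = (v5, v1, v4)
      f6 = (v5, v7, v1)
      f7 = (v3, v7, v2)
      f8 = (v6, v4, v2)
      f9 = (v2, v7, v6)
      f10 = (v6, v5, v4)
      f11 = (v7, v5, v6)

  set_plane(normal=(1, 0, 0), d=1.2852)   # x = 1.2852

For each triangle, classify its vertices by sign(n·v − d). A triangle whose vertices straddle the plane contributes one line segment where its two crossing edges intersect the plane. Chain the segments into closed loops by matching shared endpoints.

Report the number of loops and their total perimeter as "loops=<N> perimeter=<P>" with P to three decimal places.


loops=1 perimeter=11.160

Straddling triangles (8 of 12):
  (v4,v1,v0) [+--] → (1.2852, -0.88, -1.3752)–(1.2852, -0.88, -1.91)  len=0.5348
  (v2,v4,v0) [-+-] → (1.2852, -0.6336, -1.91)–(1.2852, -0.88, -1.91)  len=0.2464
  (v1,v7,v3) [-+-] → (1.2852, 0.6336, 1.91)–(1.2852, 0.88, 1.91)  len=0.2464
  (v5,v1,v4) [+-+] → (1.2852, -0.88, 1.91)–(1.2852, -0.88, -1.3752)  len=3.2852
  (v5,v7,v1) [++-] → (1.2852, 0.6336, 1.91)–(1.2852, -0.88, 1.91)  len=1.5136
  (v3,v7,v2) [-+-] → (1.2852, 0.88, 1.91)–(1.2852, 0.88, 1.3752)  len=0.5348
  (v6,v4,v2) [++-] → (1.2852, -0.6336, -1.91)–(1.2852, 0.88, -1.91)  len=1.5136
  (v2,v7,v6) [-++] → (1.2852, 0.88, 1.3752)–(1.2852, 0.88, -1.91)  len=3.2852

Chained into 1 loop(s):
  loop 1: 8 segments, perimeter = 11.1600
Total perimeter = 11.160


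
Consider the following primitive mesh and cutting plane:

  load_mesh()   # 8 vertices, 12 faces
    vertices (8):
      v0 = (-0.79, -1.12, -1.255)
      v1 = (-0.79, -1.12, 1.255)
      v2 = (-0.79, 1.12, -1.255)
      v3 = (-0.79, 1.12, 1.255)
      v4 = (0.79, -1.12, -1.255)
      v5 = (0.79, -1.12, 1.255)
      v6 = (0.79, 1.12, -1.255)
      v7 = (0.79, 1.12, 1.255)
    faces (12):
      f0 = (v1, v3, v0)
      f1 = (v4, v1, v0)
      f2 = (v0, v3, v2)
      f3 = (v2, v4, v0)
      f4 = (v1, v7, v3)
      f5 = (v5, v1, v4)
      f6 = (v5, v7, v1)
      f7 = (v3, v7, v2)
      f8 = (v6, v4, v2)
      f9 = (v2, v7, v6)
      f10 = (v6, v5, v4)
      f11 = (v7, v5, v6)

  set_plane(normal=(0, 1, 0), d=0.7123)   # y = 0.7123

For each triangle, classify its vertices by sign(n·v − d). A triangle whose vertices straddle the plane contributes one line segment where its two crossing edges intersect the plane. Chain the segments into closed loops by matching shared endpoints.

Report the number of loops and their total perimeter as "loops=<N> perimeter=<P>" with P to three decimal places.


Straddling triangles (8 of 12):
  (v1,v3,v0) [-+-] → (-0.79, 0.7123, 1.255)–(-0.79, 0.7123, 0.798158)  len=0.4568
  (v0,v3,v2) [-++] → (-0.79, 0.7123, 0.798158)–(-0.79, 0.7123, -1.255)  len=2.0532
  (v2,v4,v0) [+--] → (-0.502426, 0.7123, -1.255)–(-0.79, 0.7123, -1.255)  len=0.2876
  (v1,v7,v3) [-++] → (0.502426, 0.7123, 1.255)–(-0.79, 0.7123, 1.255)  len=1.2924
  (v5,v7,v1) [-+-] → (0.79, 0.7123, 1.255)–(0.502426, 0.7123, 1.255)  len=0.2876
  (v6,v4,v2) [+-+] → (0.79, 0.7123, -1.255)–(-0.502426, 0.7123, -1.255)  len=1.2924
  (v6,v5,v4) [+--] → (0.79, 0.7123, -0.798158)–(0.79, 0.7123, -1.255)  len=0.4568
  (v7,v5,v6) [+-+] → (0.79, 0.7123, 1.255)–(0.79, 0.7123, -0.798158)  len=2.0532

Chained into 1 loop(s):
  loop 1: 8 segments, perimeter = 8.1800
Total perimeter = 8.180

loops=1 perimeter=8.180


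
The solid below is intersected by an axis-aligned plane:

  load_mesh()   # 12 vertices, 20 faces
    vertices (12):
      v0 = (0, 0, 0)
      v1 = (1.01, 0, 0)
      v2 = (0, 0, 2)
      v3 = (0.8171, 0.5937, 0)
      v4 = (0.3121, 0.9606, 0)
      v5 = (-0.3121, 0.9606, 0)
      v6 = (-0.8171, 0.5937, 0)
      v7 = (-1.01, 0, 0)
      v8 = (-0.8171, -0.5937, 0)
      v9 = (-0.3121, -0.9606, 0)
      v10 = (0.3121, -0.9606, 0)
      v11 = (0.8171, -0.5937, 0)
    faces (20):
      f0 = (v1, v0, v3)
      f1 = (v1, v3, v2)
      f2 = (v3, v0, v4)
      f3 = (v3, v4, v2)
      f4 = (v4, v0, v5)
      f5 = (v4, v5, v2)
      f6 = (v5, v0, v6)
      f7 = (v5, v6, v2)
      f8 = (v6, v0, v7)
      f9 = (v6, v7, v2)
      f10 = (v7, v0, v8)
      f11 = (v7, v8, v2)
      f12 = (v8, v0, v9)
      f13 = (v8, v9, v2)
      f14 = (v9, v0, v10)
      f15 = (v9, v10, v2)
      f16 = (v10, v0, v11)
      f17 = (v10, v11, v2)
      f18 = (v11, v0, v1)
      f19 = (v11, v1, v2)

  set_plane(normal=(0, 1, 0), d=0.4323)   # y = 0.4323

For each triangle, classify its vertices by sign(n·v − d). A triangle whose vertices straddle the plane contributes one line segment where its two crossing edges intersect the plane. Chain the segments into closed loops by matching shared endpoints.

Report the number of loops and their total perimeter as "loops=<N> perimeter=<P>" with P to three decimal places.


Straddling triangles (10 of 20):
  (v1,v0,v3) [--+] → (0.594968, 0.4323, 0)–(0.869541, 0.4323, 0)  len=0.2746
  (v1,v3,v2) [-+-] → (0.869541, 0.4323, 0)–(0.594968, 0.4323, 0.543709)  len=0.6091
  (v3,v0,v4) [+-+] → (0.594968, 0.4323, 0)–(0.140455, 0.4323, 0)  len=0.4545
  (v3,v4,v2) [++-] → (0.140455, 0.4323, 1.09994)–(0.594968, 0.4323, 0.543709)  len=0.7183
  (v4,v0,v5) [+-+] → (0.140455, 0.4323, 0)–(-0.140455, 0.4323, 0)  len=0.2809
  (v4,v5,v2) [++-] → (-0.140455, 0.4323, 1.09994)–(0.140455, 0.4323, 1.09994)  len=0.2809
  (v5,v0,v6) [+-+] → (-0.140455, 0.4323, 0)–(-0.594968, 0.4323, 0)  len=0.4545
  (v5,v6,v2) [++-] → (-0.594968, 0.4323, 0.543709)–(-0.140455, 0.4323, 1.09994)  len=0.7183
  (v6,v0,v7) [+--] → (-0.594968, 0.4323, 0)–(-0.869541, 0.4323, 0)  len=0.2746
  (v6,v7,v2) [+--] → (-0.869541, 0.4323, 0)–(-0.594968, 0.4323, 0.543709)  len=0.6091

Chained into 1 loop(s):
  loop 1: 10 segments, perimeter = 4.6748
Total perimeter = 4.675

loops=1 perimeter=4.675


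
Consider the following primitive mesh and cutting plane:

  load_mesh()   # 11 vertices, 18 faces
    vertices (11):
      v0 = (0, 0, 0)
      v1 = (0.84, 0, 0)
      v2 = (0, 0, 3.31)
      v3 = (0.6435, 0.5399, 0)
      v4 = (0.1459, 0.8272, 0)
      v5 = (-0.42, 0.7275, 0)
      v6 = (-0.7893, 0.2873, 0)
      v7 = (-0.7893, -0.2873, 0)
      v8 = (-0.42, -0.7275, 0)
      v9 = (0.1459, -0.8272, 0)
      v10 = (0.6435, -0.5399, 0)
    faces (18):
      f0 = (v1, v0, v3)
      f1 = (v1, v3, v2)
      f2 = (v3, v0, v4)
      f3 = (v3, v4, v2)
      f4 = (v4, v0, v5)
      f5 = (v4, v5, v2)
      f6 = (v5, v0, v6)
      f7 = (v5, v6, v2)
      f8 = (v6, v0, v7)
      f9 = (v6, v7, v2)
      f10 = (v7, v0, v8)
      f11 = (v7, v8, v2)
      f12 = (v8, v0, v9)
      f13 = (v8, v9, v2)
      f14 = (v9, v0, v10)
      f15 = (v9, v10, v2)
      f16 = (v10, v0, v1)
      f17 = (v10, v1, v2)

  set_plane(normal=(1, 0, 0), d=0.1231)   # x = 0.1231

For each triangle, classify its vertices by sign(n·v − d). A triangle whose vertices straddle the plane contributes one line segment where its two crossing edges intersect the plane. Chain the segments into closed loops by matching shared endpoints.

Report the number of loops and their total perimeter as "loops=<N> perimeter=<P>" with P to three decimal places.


Straddling triangles (12 of 18):
  (v1,v0,v3) [+-+] → (0.1231, 0, 0)–(0.1231, 0.103282, 0)  len=0.1033
  (v1,v3,v2) [++-] → (0.1231, 0.103282, 2.6768)–(0.1231, 0, 2.82493)  len=0.1806
  (v3,v0,v4) [+-+] → (0.1231, 0.103282, 0)–(0.1231, 0.697932, 0)  len=0.5947
  (v3,v4,v2) [++-] → (0.1231, 0.697932, 0.517258)–(0.1231, 0.103282, 2.6768)  len=2.2399
  (v4,v0,v5) [+--] → (0.1231, 0.697932, 0)–(0.1231, 0.823183, 0)  len=0.1253
  (v4,v5,v2) [+--] → (0.1231, 0.823183, 0)–(0.1231, 0.697932, 0.517258)  len=0.5322
  (v8,v0,v9) [--+] → (0.1231, -0.697932, 0)–(0.1231, -0.823183, 0)  len=0.1253
  (v8,v9,v2) [-+-] → (0.1231, -0.823183, 0)–(0.1231, -0.697932, 0.517258)  len=0.5322
  (v9,v0,v10) [+-+] → (0.1231, -0.697932, 0)–(0.1231, -0.103282, 0)  len=0.5947
  (v9,v10,v2) [++-] → (0.1231, -0.103282, 2.6768)–(0.1231, -0.697932, 0.517258)  len=2.2399
  (v10,v0,v1) [+-+] → (0.1231, -0.103282, 0)–(0.1231, 0, 0)  len=0.1033
  (v10,v1,v2) [++-] → (0.1231, 0, 2.82493)–(0.1231, -0.103282, 2.6768)  len=0.1806

Chained into 1 loop(s):
  loop 1: 12 segments, perimeter = 7.5518
Total perimeter = 7.552

loops=1 perimeter=7.552


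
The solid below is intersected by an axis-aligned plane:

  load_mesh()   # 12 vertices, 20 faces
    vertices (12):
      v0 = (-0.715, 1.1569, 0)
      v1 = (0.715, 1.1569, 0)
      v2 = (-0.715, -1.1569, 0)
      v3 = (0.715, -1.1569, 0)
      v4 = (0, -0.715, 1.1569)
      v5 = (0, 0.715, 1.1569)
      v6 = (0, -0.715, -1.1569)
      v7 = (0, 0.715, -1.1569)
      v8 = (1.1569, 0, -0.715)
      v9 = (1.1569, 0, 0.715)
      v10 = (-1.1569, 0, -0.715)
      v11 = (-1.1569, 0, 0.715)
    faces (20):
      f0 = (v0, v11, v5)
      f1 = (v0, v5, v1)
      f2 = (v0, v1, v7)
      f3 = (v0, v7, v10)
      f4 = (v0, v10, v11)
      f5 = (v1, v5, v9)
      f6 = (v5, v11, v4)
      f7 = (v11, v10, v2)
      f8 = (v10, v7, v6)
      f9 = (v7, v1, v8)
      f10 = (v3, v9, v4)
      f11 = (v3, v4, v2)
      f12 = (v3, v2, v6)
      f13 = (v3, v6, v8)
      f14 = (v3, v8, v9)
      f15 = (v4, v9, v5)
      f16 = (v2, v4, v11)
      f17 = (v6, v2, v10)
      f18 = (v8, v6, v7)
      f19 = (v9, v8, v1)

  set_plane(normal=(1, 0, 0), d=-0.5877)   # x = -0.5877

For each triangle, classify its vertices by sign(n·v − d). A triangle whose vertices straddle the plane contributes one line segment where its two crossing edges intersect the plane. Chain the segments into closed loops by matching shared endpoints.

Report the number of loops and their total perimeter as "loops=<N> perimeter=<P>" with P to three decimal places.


loops=1 perimeter=6.398

Straddling triangles (10 of 20):
  (v0,v11,v5) [--+] → (-0.5877, 0.351783, 0.932417)–(-0.5877, 1.07822, 0.205977)  len=1.0273
  (v0,v5,v1) [-++] → (-0.5877, 1.07822, 0.205977)–(-0.5877, 1.1569, 0)  len=0.2205
  (v0,v1,v7) [-++] → (-0.5877, 1.1569, 0)–(-0.5877, 1.07822, -0.205977)  len=0.2205
  (v0,v7,v10) [-+-] → (-0.5877, 1.07822, -0.205977)–(-0.5877, 0.351783, -0.932417)  len=1.0273
  (v5,v11,v4) [+-+] → (-0.5877, 0.351783, 0.932417)–(-0.5877, -0.351783, 0.932417)  len=0.7036
  (v10,v7,v6) [-++] → (-0.5877, 0.351783, -0.932417)–(-0.5877, -0.351783, -0.932417)  len=0.7036
  (v3,v4,v2) [++-] → (-0.5877, -1.07822, 0.205977)–(-0.5877, -1.1569, 0)  len=0.2205
  (v3,v2,v6) [+-+] → (-0.5877, -1.1569, 0)–(-0.5877, -1.07822, -0.205977)  len=0.2205
  (v2,v4,v11) [-+-] → (-0.5877, -1.07822, 0.205977)–(-0.5877, -0.351783, 0.932417)  len=1.0273
  (v6,v2,v10) [+--] → (-0.5877, -1.07822, -0.205977)–(-0.5877, -0.351783, -0.932417)  len=1.0273

Chained into 1 loop(s):
  loop 1: 10 segments, perimeter = 6.3985
Total perimeter = 6.398


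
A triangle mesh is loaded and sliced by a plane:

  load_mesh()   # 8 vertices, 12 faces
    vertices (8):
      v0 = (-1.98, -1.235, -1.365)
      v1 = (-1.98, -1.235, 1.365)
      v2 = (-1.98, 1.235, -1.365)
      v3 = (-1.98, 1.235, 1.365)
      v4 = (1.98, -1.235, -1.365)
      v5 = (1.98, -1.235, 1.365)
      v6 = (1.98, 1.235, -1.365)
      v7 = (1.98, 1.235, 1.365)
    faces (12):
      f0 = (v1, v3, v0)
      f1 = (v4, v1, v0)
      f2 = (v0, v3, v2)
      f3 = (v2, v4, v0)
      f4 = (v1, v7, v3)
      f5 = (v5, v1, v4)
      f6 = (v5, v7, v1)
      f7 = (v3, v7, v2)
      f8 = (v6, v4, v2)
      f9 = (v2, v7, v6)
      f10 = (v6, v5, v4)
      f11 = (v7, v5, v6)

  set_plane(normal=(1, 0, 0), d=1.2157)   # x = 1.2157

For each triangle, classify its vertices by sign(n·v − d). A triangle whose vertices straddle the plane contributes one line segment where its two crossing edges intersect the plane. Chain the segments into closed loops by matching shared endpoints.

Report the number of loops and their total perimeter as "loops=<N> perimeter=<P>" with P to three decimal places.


loops=1 perimeter=10.400

Straddling triangles (8 of 12):
  (v4,v1,v0) [+--] → (1.2157, -1.235, -0.838096)–(1.2157, -1.235, -1.365)  len=0.5269
  (v2,v4,v0) [-+-] → (1.2157, -0.758278, -1.365)–(1.2157, -1.235, -1.365)  len=0.4767
  (v1,v7,v3) [-+-] → (1.2157, 0.758278, 1.365)–(1.2157, 1.235, 1.365)  len=0.4767
  (v5,v1,v4) [+-+] → (1.2157, -1.235, 1.365)–(1.2157, -1.235, -0.838096)  len=2.2031
  (v5,v7,v1) [++-] → (1.2157, 0.758278, 1.365)–(1.2157, -1.235, 1.365)  len=1.9933
  (v3,v7,v2) [-+-] → (1.2157, 1.235, 1.365)–(1.2157, 1.235, 0.838096)  len=0.5269
  (v6,v4,v2) [++-] → (1.2157, -0.758278, -1.365)–(1.2157, 1.235, -1.365)  len=1.9933
  (v2,v7,v6) [-++] → (1.2157, 1.235, 0.838096)–(1.2157, 1.235, -1.365)  len=2.2031

Chained into 1 loop(s):
  loop 1: 8 segments, perimeter = 10.4000
Total perimeter = 10.400


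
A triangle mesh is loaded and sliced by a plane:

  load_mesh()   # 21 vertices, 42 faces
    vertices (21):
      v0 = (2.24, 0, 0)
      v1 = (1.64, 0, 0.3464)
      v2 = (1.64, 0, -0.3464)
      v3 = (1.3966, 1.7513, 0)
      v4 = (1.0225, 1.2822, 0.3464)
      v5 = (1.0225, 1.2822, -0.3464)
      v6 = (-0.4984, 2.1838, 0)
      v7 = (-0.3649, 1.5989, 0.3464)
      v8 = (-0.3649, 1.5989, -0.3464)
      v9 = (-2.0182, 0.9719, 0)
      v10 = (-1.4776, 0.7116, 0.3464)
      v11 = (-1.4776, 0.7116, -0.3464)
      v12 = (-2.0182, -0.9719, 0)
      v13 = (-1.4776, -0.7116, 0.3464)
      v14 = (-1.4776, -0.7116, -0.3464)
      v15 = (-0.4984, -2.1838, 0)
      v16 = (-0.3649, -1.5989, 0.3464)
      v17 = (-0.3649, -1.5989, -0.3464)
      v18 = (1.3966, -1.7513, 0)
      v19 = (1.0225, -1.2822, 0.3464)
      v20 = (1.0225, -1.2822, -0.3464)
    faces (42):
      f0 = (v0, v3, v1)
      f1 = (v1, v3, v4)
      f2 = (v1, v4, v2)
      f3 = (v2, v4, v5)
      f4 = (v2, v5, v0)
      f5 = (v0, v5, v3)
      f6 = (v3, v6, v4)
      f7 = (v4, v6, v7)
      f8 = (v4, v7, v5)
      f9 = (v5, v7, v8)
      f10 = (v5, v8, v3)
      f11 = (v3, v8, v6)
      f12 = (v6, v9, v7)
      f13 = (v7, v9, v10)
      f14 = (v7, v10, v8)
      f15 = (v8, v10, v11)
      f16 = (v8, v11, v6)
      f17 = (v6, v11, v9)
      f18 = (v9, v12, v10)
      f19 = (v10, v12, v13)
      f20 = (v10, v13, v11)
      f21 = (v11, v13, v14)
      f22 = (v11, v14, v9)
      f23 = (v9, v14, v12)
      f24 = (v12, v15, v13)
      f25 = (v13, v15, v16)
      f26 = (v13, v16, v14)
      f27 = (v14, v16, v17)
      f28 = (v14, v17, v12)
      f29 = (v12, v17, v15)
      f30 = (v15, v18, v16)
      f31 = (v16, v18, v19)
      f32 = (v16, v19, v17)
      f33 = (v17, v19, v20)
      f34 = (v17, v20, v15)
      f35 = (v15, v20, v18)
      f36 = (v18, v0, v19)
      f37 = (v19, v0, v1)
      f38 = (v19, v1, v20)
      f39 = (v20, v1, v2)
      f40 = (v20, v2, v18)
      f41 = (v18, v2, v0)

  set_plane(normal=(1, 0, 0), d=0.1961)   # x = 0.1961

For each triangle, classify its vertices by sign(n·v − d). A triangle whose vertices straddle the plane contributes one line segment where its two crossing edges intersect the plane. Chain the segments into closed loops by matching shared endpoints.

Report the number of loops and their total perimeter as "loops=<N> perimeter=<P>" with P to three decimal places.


Straddling triangles (12 of 42):
  (v3,v6,v4) [+-+] → (0.1961, 2.02529, 0)–(0.1961, 1.7721, 0.158179)  len=0.2985
  (v4,v6,v7) [+--] → (0.1961, 1.7721, 0.158179)–(0.1961, 1.47084, 0.3464)  len=0.3552
  (v4,v7,v5) [+-+] → (0.1961, 1.47084, 0.3464)–(0.1961, 1.47084, 0.0662639)  len=0.2801
  (v5,v7,v8) [+--] → (0.1961, 1.47084, 0.0662639)–(0.1961, 1.47084, -0.3464)  len=0.4127
  (v5,v8,v3) [+-+] → (0.1961, 1.47084, -0.3464)–(0.1961, 1.64744, -0.236079)  len=0.2082
  (v3,v8,v6) [+--] → (0.1961, 1.64744, -0.236079)–(0.1961, 2.02529, 0)  len=0.4455
  (v15,v18,v16) [-+-] → (0.1961, -2.02529, 0)–(0.1961, -1.64744, 0.236079)  len=0.4455
  (v16,v18,v19) [-++] → (0.1961, -1.64744, 0.236079)–(0.1961, -1.47084, 0.3464)  len=0.2082
  (v16,v19,v17) [-+-] → (0.1961, -1.47084, 0.3464)–(0.1961, -1.47084, -0.0662639)  len=0.4127
  (v17,v19,v20) [-++] → (0.1961, -1.47084, -0.0662639)–(0.1961, -1.47084, -0.3464)  len=0.2801
  (v17,v20,v15) [-+-] → (0.1961, -1.47084, -0.3464)–(0.1961, -1.7721, -0.158179)  len=0.3552
  (v15,v20,v18) [-++] → (0.1961, -1.7721, -0.158179)–(0.1961, -2.02529, 0)  len=0.2985

Chained into 2 loop(s):
  loop 1: 6 segments, perimeter = 2.0003
  loop 2: 6 segments, perimeter = 2.0003
Total perimeter = 4.001

loops=2 perimeter=4.001


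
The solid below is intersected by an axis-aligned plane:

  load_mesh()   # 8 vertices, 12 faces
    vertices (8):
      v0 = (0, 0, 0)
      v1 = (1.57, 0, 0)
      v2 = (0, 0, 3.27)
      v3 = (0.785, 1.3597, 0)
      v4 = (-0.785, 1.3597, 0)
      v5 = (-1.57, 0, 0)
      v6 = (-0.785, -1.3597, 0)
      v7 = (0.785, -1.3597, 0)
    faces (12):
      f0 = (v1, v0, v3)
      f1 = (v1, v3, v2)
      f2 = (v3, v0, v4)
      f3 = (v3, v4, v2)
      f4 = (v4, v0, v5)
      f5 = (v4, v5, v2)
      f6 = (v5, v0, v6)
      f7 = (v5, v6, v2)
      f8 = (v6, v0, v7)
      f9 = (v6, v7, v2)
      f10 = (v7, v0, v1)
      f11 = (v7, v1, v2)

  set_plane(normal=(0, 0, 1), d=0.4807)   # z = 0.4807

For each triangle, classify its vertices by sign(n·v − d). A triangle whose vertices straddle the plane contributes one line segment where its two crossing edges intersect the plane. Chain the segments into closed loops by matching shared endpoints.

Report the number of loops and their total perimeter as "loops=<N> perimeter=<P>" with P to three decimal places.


loops=1 perimeter=8.035

Straddling triangles (6 of 12):
  (v1,v3,v2) [--+] → (0.669603, 1.15982, 0.4807)–(1.33921, 0, 0.4807)  len=1.3392
  (v3,v4,v2) [--+] → (-0.669603, 1.15982, 0.4807)–(0.669603, 1.15982, 0.4807)  len=1.3392
  (v4,v5,v2) [--+] → (-1.33921, 0, 0.4807)–(-0.669603, 1.15982, 0.4807)  len=1.3392
  (v5,v6,v2) [--+] → (-0.669603, -1.15982, 0.4807)–(-1.33921, 0, 0.4807)  len=1.3392
  (v6,v7,v2) [--+] → (0.669603, -1.15982, 0.4807)–(-0.669603, -1.15982, 0.4807)  len=1.3392
  (v7,v1,v2) [--+] → (1.33921, 0, 0.4807)–(0.669603, -1.15982, 0.4807)  len=1.3392

Chained into 1 loop(s):
  loop 1: 6 segments, perimeter = 8.0353
Total perimeter = 8.035


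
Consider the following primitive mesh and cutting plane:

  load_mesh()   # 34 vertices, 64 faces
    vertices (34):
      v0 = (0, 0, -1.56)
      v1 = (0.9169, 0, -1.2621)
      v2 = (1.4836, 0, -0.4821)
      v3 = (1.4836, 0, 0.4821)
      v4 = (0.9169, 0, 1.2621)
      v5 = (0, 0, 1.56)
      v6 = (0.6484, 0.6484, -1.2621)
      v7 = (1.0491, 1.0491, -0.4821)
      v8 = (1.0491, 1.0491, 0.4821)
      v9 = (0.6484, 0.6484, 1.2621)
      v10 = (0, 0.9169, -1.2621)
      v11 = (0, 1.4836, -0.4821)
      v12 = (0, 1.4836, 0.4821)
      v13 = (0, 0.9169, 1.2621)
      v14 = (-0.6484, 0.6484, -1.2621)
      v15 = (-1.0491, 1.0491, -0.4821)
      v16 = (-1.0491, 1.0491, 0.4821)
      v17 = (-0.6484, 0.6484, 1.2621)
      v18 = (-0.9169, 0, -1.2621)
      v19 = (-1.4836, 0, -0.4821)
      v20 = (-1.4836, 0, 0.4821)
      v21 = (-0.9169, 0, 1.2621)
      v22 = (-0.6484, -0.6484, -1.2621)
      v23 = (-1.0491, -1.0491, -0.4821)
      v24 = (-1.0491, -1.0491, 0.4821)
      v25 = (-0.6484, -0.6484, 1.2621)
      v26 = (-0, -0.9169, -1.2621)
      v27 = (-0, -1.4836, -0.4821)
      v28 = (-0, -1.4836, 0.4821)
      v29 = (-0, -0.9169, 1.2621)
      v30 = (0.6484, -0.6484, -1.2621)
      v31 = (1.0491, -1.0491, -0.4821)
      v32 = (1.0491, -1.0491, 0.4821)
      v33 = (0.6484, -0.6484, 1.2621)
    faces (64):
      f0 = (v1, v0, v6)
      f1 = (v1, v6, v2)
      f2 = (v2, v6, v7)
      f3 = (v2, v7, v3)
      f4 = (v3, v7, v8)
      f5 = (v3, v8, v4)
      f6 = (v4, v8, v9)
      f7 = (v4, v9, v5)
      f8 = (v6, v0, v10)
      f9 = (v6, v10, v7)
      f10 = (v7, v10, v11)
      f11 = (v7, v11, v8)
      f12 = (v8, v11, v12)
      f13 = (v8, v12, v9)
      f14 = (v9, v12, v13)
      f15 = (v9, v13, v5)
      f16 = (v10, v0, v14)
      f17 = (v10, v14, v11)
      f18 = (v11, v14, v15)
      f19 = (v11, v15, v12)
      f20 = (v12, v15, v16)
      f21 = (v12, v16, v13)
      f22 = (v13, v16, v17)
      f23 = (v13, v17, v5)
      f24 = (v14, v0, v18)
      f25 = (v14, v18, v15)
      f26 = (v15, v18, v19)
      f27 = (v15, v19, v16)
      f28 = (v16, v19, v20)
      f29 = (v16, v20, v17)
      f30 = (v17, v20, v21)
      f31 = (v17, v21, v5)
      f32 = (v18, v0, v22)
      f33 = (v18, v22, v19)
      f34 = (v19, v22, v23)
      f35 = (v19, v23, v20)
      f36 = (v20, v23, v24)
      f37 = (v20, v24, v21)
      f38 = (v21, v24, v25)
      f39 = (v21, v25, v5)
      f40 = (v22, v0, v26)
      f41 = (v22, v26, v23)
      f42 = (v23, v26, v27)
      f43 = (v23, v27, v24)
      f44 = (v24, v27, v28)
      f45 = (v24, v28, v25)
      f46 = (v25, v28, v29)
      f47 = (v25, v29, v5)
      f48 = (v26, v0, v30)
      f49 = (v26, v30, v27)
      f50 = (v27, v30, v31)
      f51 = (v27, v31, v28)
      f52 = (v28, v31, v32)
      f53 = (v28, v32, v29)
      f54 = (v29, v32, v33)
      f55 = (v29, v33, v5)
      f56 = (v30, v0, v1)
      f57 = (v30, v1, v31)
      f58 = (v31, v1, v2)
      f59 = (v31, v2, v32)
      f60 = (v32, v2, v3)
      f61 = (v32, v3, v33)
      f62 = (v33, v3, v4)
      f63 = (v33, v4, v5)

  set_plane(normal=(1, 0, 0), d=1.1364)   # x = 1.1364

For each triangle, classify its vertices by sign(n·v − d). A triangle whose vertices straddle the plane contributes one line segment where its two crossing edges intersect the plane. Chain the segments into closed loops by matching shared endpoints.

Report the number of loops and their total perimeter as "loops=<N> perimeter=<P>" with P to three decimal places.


Straddling triangles (10 of 64):
  (v1,v6,v2) [--+] → (1.1364, 0.269546, -0.806353)–(1.1364, 0, -0.959982)  len=0.3103
  (v2,v6,v7) [+--] → (1.1364, 0.269546, -0.806353)–(1.1364, 0.838314, -0.4821)  len=0.6547
  (v2,v7,v3) [+-+] → (1.1364, 0.838314, -0.4821)–(1.1364, 0.838314, -0.288372)  len=0.1937
  (v3,v7,v8) [+--] → (1.1364, 0.838314, -0.288372)–(1.1364, 0.838314, 0.4821)  len=0.7705
  (v3,v8,v4) [+--] → (1.1364, 0.838314, 0.4821)–(1.1364, 0, 0.959982)  len=0.9650
  (v31,v1,v2) [--+] → (1.1364, 0, -0.959982)–(1.1364, -0.838314, -0.4821)  len=0.9650
  (v31,v2,v32) [-+-] → (1.1364, -0.838314, -0.4821)–(1.1364, -0.838314, 0.288372)  len=0.7705
  (v32,v2,v3) [-++] → (1.1364, -0.838314, 0.288372)–(1.1364, -0.838314, 0.4821)  len=0.1937
  (v32,v3,v33) [-+-] → (1.1364, -0.838314, 0.4821)–(1.1364, -0.269546, 0.806353)  len=0.6547
  (v33,v3,v4) [-+-] → (1.1364, -0.269546, 0.806353)–(1.1364, 0, 0.959982)  len=0.3103

Chained into 1 loop(s):
  loop 1: 10 segments, perimeter = 5.7882
Total perimeter = 5.788

loops=1 perimeter=5.788


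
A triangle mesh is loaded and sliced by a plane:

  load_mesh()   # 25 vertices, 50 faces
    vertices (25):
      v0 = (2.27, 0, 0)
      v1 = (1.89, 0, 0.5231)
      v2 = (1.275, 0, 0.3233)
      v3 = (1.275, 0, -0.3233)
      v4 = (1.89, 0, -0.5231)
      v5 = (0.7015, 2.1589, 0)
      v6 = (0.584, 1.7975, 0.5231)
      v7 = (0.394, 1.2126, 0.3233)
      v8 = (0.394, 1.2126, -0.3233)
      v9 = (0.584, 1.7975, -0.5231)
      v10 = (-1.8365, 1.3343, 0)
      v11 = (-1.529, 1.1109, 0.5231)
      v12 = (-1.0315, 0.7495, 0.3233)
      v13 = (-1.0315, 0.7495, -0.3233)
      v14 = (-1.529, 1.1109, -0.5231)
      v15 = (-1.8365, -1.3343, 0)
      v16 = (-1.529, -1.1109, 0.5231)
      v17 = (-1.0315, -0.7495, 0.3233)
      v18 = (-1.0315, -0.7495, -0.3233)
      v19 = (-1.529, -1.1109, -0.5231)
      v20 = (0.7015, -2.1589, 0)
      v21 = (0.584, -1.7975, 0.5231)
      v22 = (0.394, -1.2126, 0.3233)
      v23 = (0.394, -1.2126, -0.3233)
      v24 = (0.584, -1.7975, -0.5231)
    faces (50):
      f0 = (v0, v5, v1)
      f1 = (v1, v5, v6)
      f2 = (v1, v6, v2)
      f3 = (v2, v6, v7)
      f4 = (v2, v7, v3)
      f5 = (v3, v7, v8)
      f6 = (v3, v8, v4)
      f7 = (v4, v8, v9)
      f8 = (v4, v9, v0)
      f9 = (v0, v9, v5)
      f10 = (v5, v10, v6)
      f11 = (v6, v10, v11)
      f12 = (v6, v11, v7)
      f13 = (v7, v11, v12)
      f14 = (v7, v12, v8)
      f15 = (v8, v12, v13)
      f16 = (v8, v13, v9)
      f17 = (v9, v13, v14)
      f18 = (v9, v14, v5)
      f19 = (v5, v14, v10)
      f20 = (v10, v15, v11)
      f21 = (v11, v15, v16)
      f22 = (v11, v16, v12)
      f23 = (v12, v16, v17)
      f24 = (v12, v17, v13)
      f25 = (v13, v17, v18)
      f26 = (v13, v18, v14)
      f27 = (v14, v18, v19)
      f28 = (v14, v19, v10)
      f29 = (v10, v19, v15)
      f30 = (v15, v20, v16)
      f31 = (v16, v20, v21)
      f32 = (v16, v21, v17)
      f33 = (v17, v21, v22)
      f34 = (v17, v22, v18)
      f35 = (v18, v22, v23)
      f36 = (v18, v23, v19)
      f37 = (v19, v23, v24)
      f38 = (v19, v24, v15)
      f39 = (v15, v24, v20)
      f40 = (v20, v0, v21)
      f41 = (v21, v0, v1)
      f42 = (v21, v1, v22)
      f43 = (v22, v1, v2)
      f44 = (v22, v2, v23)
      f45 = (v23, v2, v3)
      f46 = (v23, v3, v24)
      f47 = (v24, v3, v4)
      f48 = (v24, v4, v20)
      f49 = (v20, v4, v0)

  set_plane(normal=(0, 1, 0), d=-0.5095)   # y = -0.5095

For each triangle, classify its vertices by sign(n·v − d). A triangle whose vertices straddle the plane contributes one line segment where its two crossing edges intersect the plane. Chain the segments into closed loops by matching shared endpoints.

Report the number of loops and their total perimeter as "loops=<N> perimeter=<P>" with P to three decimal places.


loops=2 perimeter=6.165

Straddling triangles (20 of 50):
  (v10,v15,v11) [+-+] → (-1.8365, -0.5095, 0)–(-1.73278, -0.5095, 0.176449)  len=0.2047
  (v11,v15,v16) [+--] → (-1.73278, -0.5095, 0.176449)–(-1.529, -0.5095, 0.5231)  len=0.4021
  (v11,v16,v12) [+-+] → (-1.529, -0.5095, 0.5231)–(-1.36818, -0.5095, 0.458512)  len=0.1733
  (v12,v16,v17) [+--] → (-1.36818, -0.5095, 0.458512)–(-1.0315, -0.5095, 0.3233)  len=0.3628
  (v12,v17,v13) [+-+] → (-1.0315, -0.5095, 0.3233)–(-1.0315, -0.5095, 0.219775)  len=0.1035
  (v13,v17,v18) [+--] → (-1.0315, -0.5095, 0.219775)–(-1.0315, -0.5095, -0.3233)  len=0.5431
  (v13,v18,v14) [+-+] → (-1.0315, -0.5095, -0.3233)–(-1.09568, -0.5095, -0.349075)  len=0.0692
  (v14,v18,v19) [+--] → (-1.09568, -0.5095, -0.349075)–(-1.529, -0.5095, -0.5231)  len=0.4670
  (v14,v19,v10) [+-+] → (-1.529, -0.5095, -0.5231)–(-1.60463, -0.5095, -0.394443)  len=0.1492
  (v10,v19,v15) [+--] → (-1.60463, -0.5095, -0.394443)–(-1.8365, -0.5095, 0)  len=0.4575
  (v20,v0,v21) [-+-] → (1.89983, -0.5095, 0)–(1.7921, -0.5095, 0.148272)  len=0.1833
  (v21,v0,v1) [-++] → (1.7921, -0.5095, 0.148272)–(1.51982, -0.5095, 0.5231)  len=0.4633
  (v21,v1,v22) [-+-] → (1.51982, -0.5095, 0.5231)–(1.26142, -0.5095, 0.43915)  len=0.2717
  (v22,v1,v2) [-++] → (1.26142, -0.5095, 0.43915)–(0.904829, -0.5095, 0.3233)  len=0.3749
  (v22,v2,v23) [-+-] → (0.904829, -0.5095, 0.3233)–(0.904829, -0.5095, 0.0516171)  len=0.2717
  (v23,v2,v3) [-++] → (0.904829, -0.5095, 0.0516171)–(0.904829, -0.5095, -0.3233)  len=0.3749
  (v23,v3,v24) [-+-] → (0.904829, -0.5095, -0.3233)–(1.07914, -0.5095, -0.379933)  len=0.1833
  (v24,v3,v4) [-++] → (1.07914, -0.5095, -0.379933)–(1.51982, -0.5095, -0.5231)  len=0.4634
  (v24,v4,v20) [-+-] → (1.51982, -0.5095, -0.5231)–(1.60951, -0.5095, -0.399648)  len=0.1526
  (v20,v4,v0) [-++] → (1.60951, -0.5095, -0.399648)–(1.89983, -0.5095, 0)  len=0.4940

Chained into 2 loop(s):
  loop 1: 10 segments, perimeter = 2.9324
  loop 2: 10 segments, perimeter = 3.2330
Total perimeter = 6.165
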